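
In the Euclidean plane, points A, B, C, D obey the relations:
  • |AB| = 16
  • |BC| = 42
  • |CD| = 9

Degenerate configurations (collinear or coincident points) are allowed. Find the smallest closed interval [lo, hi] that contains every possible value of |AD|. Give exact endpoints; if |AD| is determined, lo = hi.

|AD| ∈ [17, 67]  (≈ [17.0000, 67.0000])

|AB| ∈ {16}
|BC| ∈ {42}
|CD| ∈ {9}
|AC| ∈ [26, 58]
|BD| ∈ [33, 51]
|AD| ∈ [17, 67]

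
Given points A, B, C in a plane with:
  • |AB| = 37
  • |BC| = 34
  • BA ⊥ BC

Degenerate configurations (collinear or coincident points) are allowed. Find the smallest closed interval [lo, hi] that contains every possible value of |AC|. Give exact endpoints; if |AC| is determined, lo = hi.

|AB| ∈ {37}
|BC| ∈ {34}
|AC| ∈ {5·√(101)}

|AC| = 5·√(101)  (≈ 50.2494)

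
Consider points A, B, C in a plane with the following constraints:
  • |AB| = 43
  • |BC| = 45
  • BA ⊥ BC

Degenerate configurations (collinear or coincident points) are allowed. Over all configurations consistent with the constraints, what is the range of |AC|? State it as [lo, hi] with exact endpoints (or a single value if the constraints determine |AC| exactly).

|AC| = √(3874)  (≈ 62.2415)

|AB| ∈ {43}
|BC| ∈ {45}
|AC| ∈ {√(3874)}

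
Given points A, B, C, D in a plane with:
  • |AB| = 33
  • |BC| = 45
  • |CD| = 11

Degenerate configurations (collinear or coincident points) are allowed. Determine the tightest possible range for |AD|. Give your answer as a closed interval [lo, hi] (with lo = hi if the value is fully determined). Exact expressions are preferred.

|AD| ∈ [1, 89]  (≈ [1.0000, 89.0000])

|AB| ∈ {33}
|BC| ∈ {45}
|CD| ∈ {11}
|AC| ∈ [12, 78]
|BD| ∈ [34, 56]
|AD| ∈ [1, 89]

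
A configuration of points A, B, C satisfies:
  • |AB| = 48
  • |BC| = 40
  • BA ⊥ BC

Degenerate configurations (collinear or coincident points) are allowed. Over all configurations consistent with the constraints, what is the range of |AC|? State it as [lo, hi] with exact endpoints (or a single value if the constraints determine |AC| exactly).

|AC| = 8·√(61)  (≈ 62.4820)

|AB| ∈ {48}
|BC| ∈ {40}
|AC| ∈ {8·√(61)}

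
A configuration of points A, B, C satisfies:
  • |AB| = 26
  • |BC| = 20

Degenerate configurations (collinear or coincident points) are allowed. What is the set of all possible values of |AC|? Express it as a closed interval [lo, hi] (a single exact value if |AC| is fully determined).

|AB| ∈ {26}
|BC| ∈ {20}
|AC| ∈ [6, 46]

|AC| ∈ [6, 46]  (≈ [6.0000, 46.0000])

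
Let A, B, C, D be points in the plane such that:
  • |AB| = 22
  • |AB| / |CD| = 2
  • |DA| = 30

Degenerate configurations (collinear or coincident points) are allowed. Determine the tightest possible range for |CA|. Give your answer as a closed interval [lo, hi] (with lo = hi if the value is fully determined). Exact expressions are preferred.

|AB| ∈ {22}
|AD| ∈ {30}
|CD| ∈ {11}
|BD| ∈ [8, 52]
|AC| ∈ [19, 41]
|BC| ∈ [0, 63]

|CA| ∈ [19, 41]  (≈ [19.0000, 41.0000])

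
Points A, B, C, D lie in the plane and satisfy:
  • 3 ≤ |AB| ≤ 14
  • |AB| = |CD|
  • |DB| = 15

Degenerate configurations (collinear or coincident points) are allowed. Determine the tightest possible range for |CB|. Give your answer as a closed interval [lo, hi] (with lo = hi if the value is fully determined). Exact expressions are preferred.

|CB| ∈ [1, 29]  (≈ [1.0000, 29.0000])

|AB| ∈ [3, 14]
|BD| ∈ {15}
|CD| ∈ [3, 14]
|AD| ∈ [1, 29]
|BC| ∈ [1, 29]
|AC| ∈ [0, 43]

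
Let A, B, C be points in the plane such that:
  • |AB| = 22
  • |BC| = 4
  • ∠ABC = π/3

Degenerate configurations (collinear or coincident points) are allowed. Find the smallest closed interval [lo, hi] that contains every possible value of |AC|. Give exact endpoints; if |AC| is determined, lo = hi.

|AB| ∈ {22}
|BC| ∈ {4}
|AC| ∈ {2·√(103)}

|AC| = 2·√(103)  (≈ 20.2978)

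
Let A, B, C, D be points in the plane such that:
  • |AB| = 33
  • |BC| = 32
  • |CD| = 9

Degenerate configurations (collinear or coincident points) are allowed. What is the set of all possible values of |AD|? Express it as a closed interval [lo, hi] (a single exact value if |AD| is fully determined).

|AB| ∈ {33}
|BC| ∈ {32}
|CD| ∈ {9}
|AC| ∈ [1, 65]
|BD| ∈ [23, 41]
|AD| ∈ [0, 74]

|AD| ∈ [0, 74]  (≈ [0.0000, 74.0000])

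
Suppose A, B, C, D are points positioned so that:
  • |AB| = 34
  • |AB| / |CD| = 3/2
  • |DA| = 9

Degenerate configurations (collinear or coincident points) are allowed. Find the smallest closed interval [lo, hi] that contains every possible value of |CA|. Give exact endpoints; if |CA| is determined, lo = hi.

|AB| ∈ {34}
|AD| ∈ {9}
|CD| ∈ {68/3}
|BD| ∈ [25, 43]
|AC| ∈ [41/3, 95/3]
|BC| ∈ [7/3, 197/3]

|CA| ∈ [41/3, 95/3]  (≈ [13.6667, 31.6667])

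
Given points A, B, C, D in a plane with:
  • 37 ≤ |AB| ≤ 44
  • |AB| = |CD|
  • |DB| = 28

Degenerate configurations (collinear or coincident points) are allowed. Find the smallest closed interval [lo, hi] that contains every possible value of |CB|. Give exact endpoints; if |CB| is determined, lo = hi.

|AB| ∈ [37, 44]
|BD| ∈ {28}
|CD| ∈ [37, 44]
|AD| ∈ [9, 72]
|BC| ∈ [9, 72]
|AC| ∈ [0, 116]

|CB| ∈ [9, 72]  (≈ [9.0000, 72.0000])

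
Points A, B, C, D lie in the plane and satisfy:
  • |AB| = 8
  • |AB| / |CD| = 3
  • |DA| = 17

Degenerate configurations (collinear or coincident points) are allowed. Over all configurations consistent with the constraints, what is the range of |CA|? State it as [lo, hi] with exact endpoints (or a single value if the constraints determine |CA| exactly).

|CA| ∈ [43/3, 59/3]  (≈ [14.3333, 19.6667])

|AB| ∈ {8}
|AD| ∈ {17}
|CD| ∈ {8/3}
|BD| ∈ [9, 25]
|AC| ∈ [43/3, 59/3]
|BC| ∈ [19/3, 83/3]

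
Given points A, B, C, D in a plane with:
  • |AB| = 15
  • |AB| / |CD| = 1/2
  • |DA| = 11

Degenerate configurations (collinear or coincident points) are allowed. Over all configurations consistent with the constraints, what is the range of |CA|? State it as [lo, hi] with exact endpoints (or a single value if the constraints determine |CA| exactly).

|AB| ∈ {15}
|AD| ∈ {11}
|CD| ∈ {30}
|BD| ∈ [4, 26]
|AC| ∈ [19, 41]
|BC| ∈ [4, 56]

|CA| ∈ [19, 41]  (≈ [19.0000, 41.0000])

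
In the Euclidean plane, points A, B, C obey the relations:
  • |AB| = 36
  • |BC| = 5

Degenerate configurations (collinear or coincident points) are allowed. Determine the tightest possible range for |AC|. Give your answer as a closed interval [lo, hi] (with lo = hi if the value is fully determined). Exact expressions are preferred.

|AB| ∈ {36}
|BC| ∈ {5}
|AC| ∈ [31, 41]

|AC| ∈ [31, 41]  (≈ [31.0000, 41.0000])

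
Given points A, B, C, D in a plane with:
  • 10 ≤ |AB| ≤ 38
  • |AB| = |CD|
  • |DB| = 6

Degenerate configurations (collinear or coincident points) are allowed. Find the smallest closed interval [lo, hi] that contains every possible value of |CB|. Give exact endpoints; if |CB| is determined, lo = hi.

|AB| ∈ [10, 38]
|BD| ∈ {6}
|CD| ∈ [10, 38]
|AD| ∈ [4, 44]
|BC| ∈ [4, 44]
|AC| ∈ [0, 82]

|CB| ∈ [4, 44]  (≈ [4.0000, 44.0000])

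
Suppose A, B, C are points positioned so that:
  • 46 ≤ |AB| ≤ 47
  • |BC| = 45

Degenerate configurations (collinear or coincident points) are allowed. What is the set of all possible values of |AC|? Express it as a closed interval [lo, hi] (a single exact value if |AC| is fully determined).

|AC| ∈ [1, 92]  (≈ [1.0000, 92.0000])

|AB| ∈ [46, 47]
|BC| ∈ {45}
|AC| ∈ [1, 92]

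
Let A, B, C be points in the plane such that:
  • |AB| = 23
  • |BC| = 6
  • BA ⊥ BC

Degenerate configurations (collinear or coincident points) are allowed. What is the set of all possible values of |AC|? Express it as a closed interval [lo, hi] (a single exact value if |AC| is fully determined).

|AB| ∈ {23}
|BC| ∈ {6}
|AC| ∈ {√(565)}

|AC| = √(565)  (≈ 23.7697)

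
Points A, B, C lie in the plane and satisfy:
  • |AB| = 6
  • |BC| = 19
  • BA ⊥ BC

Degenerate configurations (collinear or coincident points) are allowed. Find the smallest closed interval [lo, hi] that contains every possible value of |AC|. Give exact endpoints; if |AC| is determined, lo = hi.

|AB| ∈ {6}
|BC| ∈ {19}
|AC| ∈ {√(397)}

|AC| = √(397)  (≈ 19.9249)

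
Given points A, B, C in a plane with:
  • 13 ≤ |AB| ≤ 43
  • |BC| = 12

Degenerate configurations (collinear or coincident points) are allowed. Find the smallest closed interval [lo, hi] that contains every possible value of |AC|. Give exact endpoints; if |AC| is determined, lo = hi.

|AC| ∈ [1, 55]  (≈ [1.0000, 55.0000])

|AB| ∈ [13, 43]
|BC| ∈ {12}
|AC| ∈ [1, 55]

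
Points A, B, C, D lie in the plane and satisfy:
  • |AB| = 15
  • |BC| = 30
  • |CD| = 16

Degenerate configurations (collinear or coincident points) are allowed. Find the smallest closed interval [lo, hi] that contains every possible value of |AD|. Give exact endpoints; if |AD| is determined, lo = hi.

|AD| ∈ [0, 61]  (≈ [0.0000, 61.0000])

|AB| ∈ {15}
|BC| ∈ {30}
|CD| ∈ {16}
|AC| ∈ [15, 45]
|BD| ∈ [14, 46]
|AD| ∈ [0, 61]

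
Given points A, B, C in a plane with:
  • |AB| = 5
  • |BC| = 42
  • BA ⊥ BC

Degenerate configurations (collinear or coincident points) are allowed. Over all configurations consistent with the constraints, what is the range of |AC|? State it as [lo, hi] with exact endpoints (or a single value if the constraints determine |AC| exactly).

|AB| ∈ {5}
|BC| ∈ {42}
|AC| ∈ {√(1789)}

|AC| = √(1789)  (≈ 42.2966)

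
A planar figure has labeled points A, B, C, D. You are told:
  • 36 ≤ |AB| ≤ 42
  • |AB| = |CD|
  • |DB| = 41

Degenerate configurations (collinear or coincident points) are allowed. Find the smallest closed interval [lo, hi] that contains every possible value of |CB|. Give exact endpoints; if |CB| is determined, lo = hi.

|AB| ∈ [36, 42]
|BD| ∈ {41}
|CD| ∈ [36, 42]
|AD| ∈ [0, 83]
|BC| ∈ [0, 83]
|AC| ∈ [0, 125]

|CB| ∈ [0, 83]  (≈ [0.0000, 83.0000])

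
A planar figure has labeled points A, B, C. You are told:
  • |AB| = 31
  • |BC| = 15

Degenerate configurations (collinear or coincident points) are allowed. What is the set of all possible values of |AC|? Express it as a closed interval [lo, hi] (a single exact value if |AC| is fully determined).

|AC| ∈ [16, 46]  (≈ [16.0000, 46.0000])

|AB| ∈ {31}
|BC| ∈ {15}
|AC| ∈ [16, 46]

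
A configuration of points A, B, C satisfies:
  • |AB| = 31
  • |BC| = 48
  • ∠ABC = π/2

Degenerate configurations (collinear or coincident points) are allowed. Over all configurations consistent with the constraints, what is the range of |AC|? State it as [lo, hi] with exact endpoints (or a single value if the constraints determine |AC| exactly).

|AC| = √(3265)  (≈ 57.1402)

|AB| ∈ {31}
|BC| ∈ {48}
|AC| ∈ {√(3265)}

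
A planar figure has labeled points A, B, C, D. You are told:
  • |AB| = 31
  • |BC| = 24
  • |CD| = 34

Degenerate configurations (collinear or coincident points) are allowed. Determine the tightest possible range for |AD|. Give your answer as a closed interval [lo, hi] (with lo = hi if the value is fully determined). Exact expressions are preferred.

|AB| ∈ {31}
|BC| ∈ {24}
|CD| ∈ {34}
|AC| ∈ [7, 55]
|BD| ∈ [10, 58]
|AD| ∈ [0, 89]

|AD| ∈ [0, 89]  (≈ [0.0000, 89.0000])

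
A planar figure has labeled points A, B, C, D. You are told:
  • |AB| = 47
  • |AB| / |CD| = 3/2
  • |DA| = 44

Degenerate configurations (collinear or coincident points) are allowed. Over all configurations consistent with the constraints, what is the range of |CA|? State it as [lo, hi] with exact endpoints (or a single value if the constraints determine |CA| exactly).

|CA| ∈ [38/3, 226/3]  (≈ [12.6667, 75.3333])

|AB| ∈ {47}
|AD| ∈ {44}
|CD| ∈ {94/3}
|BD| ∈ [3, 91]
|AC| ∈ [38/3, 226/3]
|BC| ∈ [0, 367/3]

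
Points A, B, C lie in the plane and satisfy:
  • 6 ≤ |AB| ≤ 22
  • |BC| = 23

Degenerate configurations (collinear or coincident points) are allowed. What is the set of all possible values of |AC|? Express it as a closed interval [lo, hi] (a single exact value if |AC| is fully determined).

|AC| ∈ [1, 45]  (≈ [1.0000, 45.0000])

|AB| ∈ [6, 22]
|BC| ∈ {23}
|AC| ∈ [1, 45]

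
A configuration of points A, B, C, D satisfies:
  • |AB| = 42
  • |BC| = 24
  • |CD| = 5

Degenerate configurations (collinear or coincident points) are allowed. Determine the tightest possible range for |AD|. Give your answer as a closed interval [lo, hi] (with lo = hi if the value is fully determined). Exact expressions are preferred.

|AD| ∈ [13, 71]  (≈ [13.0000, 71.0000])

|AB| ∈ {42}
|BC| ∈ {24}
|CD| ∈ {5}
|AC| ∈ [18, 66]
|BD| ∈ [19, 29]
|AD| ∈ [13, 71]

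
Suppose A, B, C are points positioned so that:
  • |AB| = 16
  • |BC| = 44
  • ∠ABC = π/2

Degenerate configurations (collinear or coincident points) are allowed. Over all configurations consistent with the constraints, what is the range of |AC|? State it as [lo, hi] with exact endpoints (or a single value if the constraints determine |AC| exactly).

|AC| = 4·√(137)  (≈ 46.8188)

|AB| ∈ {16}
|BC| ∈ {44}
|AC| ∈ {4·√(137)}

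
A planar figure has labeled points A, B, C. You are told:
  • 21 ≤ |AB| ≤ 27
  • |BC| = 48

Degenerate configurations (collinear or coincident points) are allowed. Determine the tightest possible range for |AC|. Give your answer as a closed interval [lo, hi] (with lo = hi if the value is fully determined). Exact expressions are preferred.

|AC| ∈ [21, 75]  (≈ [21.0000, 75.0000])

|AB| ∈ [21, 27]
|BC| ∈ {48}
|AC| ∈ [21, 75]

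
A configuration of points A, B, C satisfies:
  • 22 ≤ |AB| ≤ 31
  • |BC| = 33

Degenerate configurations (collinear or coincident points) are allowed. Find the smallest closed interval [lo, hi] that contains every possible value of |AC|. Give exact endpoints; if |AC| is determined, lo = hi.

|AC| ∈ [2, 64]  (≈ [2.0000, 64.0000])

|AB| ∈ [22, 31]
|BC| ∈ {33}
|AC| ∈ [2, 64]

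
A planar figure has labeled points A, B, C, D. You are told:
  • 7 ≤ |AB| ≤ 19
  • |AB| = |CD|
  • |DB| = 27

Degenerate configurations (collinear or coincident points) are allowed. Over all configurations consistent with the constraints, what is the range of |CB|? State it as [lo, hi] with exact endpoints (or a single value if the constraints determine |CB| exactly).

|CB| ∈ [8, 46]  (≈ [8.0000, 46.0000])

|AB| ∈ [7, 19]
|BD| ∈ {27}
|CD| ∈ [7, 19]
|AD| ∈ [8, 46]
|BC| ∈ [8, 46]
|AC| ∈ [0, 65]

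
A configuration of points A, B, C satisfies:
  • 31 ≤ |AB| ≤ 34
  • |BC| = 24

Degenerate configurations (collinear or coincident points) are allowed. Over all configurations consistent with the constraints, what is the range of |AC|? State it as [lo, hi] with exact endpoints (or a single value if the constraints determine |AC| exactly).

|AC| ∈ [7, 58]  (≈ [7.0000, 58.0000])

|AB| ∈ [31, 34]
|BC| ∈ {24}
|AC| ∈ [7, 58]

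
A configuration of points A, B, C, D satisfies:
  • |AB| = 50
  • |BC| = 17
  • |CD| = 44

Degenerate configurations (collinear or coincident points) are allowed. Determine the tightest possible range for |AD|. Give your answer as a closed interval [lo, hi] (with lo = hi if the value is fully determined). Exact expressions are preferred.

|AD| ∈ [0, 111]  (≈ [0.0000, 111.0000])

|AB| ∈ {50}
|BC| ∈ {17}
|CD| ∈ {44}
|AC| ∈ [33, 67]
|BD| ∈ [27, 61]
|AD| ∈ [0, 111]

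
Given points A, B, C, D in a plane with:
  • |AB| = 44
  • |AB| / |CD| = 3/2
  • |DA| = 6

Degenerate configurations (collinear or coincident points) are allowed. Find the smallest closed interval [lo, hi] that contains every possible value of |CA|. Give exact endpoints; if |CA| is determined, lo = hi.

|AB| ∈ {44}
|AD| ∈ {6}
|CD| ∈ {88/3}
|BD| ∈ [38, 50]
|AC| ∈ [70/3, 106/3]
|BC| ∈ [26/3, 238/3]

|CA| ∈ [70/3, 106/3]  (≈ [23.3333, 35.3333])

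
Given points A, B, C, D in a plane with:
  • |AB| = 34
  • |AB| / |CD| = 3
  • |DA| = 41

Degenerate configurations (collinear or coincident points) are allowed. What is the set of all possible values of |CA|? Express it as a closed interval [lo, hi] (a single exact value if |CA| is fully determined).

|AB| ∈ {34}
|AD| ∈ {41}
|CD| ∈ {34/3}
|BD| ∈ [7, 75]
|AC| ∈ [89/3, 157/3]
|BC| ∈ [0, 259/3]

|CA| ∈ [89/3, 157/3]  (≈ [29.6667, 52.3333])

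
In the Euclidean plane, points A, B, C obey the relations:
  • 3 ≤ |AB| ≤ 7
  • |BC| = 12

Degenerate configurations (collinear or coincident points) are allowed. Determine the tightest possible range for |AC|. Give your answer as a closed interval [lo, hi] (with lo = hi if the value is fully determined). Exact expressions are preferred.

|AC| ∈ [5, 19]  (≈ [5.0000, 19.0000])

|AB| ∈ [3, 7]
|BC| ∈ {12}
|AC| ∈ [5, 19]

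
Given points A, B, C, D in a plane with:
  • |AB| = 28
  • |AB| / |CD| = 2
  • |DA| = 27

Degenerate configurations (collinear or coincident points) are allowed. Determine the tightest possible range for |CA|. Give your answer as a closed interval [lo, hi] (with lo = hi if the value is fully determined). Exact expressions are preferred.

|CA| ∈ [13, 41]  (≈ [13.0000, 41.0000])

|AB| ∈ {28}
|AD| ∈ {27}
|CD| ∈ {14}
|BD| ∈ [1, 55]
|AC| ∈ [13, 41]
|BC| ∈ [0, 69]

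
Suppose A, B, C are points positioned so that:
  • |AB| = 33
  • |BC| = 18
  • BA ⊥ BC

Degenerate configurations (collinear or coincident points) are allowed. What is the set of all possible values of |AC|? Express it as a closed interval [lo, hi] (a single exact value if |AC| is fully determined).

|AC| = 3·√(157)  (≈ 37.5899)

|AB| ∈ {33}
|BC| ∈ {18}
|AC| ∈ {3·√(157)}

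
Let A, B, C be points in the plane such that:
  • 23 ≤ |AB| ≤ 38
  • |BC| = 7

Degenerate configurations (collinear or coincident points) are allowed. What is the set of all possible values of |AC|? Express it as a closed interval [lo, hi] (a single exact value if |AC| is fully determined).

|AC| ∈ [16, 45]  (≈ [16.0000, 45.0000])

|AB| ∈ [23, 38]
|BC| ∈ {7}
|AC| ∈ [16, 45]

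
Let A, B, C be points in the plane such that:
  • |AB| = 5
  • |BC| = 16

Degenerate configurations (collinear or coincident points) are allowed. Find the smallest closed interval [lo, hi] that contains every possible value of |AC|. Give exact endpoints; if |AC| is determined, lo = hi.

|AC| ∈ [11, 21]  (≈ [11.0000, 21.0000])

|AB| ∈ {5}
|BC| ∈ {16}
|AC| ∈ [11, 21]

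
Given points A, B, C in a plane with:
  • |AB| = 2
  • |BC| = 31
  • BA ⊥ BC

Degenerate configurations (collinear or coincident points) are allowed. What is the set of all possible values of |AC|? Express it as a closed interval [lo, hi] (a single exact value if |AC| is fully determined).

|AB| ∈ {2}
|BC| ∈ {31}
|AC| ∈ {√(965)}

|AC| = √(965)  (≈ 31.0644)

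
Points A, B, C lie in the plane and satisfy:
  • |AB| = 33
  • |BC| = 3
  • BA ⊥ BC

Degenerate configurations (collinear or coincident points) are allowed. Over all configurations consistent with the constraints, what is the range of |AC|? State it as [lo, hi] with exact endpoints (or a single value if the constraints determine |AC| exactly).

|AB| ∈ {33}
|BC| ∈ {3}
|AC| ∈ {3·√(122)}

|AC| = 3·√(122)  (≈ 33.1361)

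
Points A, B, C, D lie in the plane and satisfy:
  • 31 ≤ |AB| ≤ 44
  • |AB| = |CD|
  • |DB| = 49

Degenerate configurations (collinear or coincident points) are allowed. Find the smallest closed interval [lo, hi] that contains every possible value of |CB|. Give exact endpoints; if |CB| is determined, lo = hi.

|AB| ∈ [31, 44]
|BD| ∈ {49}
|CD| ∈ [31, 44]
|AD| ∈ [5, 93]
|BC| ∈ [5, 93]
|AC| ∈ [0, 137]

|CB| ∈ [5, 93]  (≈ [5.0000, 93.0000])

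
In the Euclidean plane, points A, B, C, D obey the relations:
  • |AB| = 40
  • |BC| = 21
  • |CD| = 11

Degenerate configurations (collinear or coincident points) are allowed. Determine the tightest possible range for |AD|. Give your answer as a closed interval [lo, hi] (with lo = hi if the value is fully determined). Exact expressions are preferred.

|AD| ∈ [8, 72]  (≈ [8.0000, 72.0000])

|AB| ∈ {40}
|BC| ∈ {21}
|CD| ∈ {11}
|AC| ∈ [19, 61]
|BD| ∈ [10, 32]
|AD| ∈ [8, 72]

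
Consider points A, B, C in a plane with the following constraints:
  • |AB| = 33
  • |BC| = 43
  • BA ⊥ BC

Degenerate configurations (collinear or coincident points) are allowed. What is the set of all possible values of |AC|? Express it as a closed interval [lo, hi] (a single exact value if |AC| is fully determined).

|AB| ∈ {33}
|BC| ∈ {43}
|AC| ∈ {√(2938)}

|AC| = √(2938)  (≈ 54.2033)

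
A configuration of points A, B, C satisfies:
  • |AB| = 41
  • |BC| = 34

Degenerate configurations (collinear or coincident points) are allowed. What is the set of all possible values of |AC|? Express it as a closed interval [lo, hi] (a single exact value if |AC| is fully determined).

|AB| ∈ {41}
|BC| ∈ {34}
|AC| ∈ [7, 75]

|AC| ∈ [7, 75]  (≈ [7.0000, 75.0000])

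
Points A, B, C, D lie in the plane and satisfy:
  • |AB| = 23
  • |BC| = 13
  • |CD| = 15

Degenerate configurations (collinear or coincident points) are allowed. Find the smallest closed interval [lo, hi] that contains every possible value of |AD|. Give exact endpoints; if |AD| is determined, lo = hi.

|AD| ∈ [0, 51]  (≈ [0.0000, 51.0000])

|AB| ∈ {23}
|BC| ∈ {13}
|CD| ∈ {15}
|AC| ∈ [10, 36]
|BD| ∈ [2, 28]
|AD| ∈ [0, 51]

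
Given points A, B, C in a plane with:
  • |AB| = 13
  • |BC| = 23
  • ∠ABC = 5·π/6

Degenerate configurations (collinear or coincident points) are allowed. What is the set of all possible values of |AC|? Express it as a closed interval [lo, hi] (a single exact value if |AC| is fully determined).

|AB| ∈ {13}
|BC| ∈ {23}
|AC| ∈ {√(299·√(3) + 698)}

|AC| = √(299·√(3) + 698)  (≈ 34.8695)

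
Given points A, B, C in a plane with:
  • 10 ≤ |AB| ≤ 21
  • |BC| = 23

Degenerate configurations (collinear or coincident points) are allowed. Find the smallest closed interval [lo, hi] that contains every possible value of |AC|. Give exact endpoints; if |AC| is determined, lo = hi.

|AB| ∈ [10, 21]
|BC| ∈ {23}
|AC| ∈ [2, 44]

|AC| ∈ [2, 44]  (≈ [2.0000, 44.0000])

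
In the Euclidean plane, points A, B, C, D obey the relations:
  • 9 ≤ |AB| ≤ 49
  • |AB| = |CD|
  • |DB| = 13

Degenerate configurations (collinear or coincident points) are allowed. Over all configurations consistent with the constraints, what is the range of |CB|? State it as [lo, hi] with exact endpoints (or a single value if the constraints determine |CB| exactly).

|CB| ∈ [0, 62]  (≈ [0.0000, 62.0000])

|AB| ∈ [9, 49]
|BD| ∈ {13}
|CD| ∈ [9, 49]
|AD| ∈ [0, 62]
|BC| ∈ [0, 62]
|AC| ∈ [0, 111]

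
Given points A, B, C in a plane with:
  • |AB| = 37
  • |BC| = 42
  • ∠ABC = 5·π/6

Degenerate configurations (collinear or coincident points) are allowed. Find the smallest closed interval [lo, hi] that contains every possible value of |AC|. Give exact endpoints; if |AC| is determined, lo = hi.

|AB| ∈ {37}
|BC| ∈ {42}
|AC| ∈ {√(1554·√(3) + 3133)}

|AC| = √(1554·√(3) + 3133)  (≈ 76.3191)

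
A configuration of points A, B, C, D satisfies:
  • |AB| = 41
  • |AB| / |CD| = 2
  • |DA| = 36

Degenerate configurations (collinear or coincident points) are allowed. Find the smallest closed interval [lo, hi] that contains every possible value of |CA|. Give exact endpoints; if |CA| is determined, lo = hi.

|AB| ∈ {41}
|AD| ∈ {36}
|CD| ∈ {41/2}
|BD| ∈ [5, 77]
|AC| ∈ [31/2, 113/2]
|BC| ∈ [0, 195/2]

|CA| ∈ [31/2, 113/2]  (≈ [15.5000, 56.5000])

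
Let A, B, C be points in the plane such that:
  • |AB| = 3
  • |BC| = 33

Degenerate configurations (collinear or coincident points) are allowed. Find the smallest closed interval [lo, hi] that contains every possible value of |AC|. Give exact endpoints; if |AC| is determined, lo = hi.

|AB| ∈ {3}
|BC| ∈ {33}
|AC| ∈ [30, 36]

|AC| ∈ [30, 36]  (≈ [30.0000, 36.0000])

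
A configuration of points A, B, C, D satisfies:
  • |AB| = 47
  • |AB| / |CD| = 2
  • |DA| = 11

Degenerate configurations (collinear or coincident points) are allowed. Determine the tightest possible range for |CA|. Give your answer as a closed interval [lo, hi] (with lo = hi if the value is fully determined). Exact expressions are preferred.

|CA| ∈ [25/2, 69/2]  (≈ [12.5000, 34.5000])

|AB| ∈ {47}
|AD| ∈ {11}
|CD| ∈ {47/2}
|BD| ∈ [36, 58]
|AC| ∈ [25/2, 69/2]
|BC| ∈ [25/2, 163/2]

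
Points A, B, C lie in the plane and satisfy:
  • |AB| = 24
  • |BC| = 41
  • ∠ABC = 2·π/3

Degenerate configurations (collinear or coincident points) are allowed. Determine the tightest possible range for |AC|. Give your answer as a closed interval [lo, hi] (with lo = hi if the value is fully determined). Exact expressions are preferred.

|AC| = √(3241)  (≈ 56.9298)

|AB| ∈ {24}
|BC| ∈ {41}
|AC| ∈ {√(3241)}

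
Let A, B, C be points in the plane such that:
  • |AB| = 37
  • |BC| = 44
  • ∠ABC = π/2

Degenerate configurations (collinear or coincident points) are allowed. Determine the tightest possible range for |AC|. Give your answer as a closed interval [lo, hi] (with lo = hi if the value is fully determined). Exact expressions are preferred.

|AC| = √(3305)  (≈ 57.4891)

|AB| ∈ {37}
|BC| ∈ {44}
|AC| ∈ {√(3305)}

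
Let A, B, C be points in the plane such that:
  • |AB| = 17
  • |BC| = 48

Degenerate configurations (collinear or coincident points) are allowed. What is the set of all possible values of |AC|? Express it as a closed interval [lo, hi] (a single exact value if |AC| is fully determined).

|AB| ∈ {17}
|BC| ∈ {48}
|AC| ∈ [31, 65]

|AC| ∈ [31, 65]  (≈ [31.0000, 65.0000])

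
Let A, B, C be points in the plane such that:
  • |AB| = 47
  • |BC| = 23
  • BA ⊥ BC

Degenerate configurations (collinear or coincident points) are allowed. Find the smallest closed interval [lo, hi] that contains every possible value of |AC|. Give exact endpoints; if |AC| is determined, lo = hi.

|AC| = 37·√(2)  (≈ 52.3259)

|AB| ∈ {47}
|BC| ∈ {23}
|AC| ∈ {37·√(2)}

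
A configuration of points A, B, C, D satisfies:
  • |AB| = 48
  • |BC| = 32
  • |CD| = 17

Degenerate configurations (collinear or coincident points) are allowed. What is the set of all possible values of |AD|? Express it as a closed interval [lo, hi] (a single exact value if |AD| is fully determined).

|AB| ∈ {48}
|BC| ∈ {32}
|CD| ∈ {17}
|AC| ∈ [16, 80]
|BD| ∈ [15, 49]
|AD| ∈ [0, 97]

|AD| ∈ [0, 97]  (≈ [0.0000, 97.0000])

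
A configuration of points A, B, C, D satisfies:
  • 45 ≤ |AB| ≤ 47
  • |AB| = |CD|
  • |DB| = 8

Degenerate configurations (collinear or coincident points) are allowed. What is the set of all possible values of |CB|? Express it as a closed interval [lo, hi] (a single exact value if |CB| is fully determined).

|CB| ∈ [37, 55]  (≈ [37.0000, 55.0000])

|AB| ∈ [45, 47]
|BD| ∈ {8}
|CD| ∈ [45, 47]
|AD| ∈ [37, 55]
|BC| ∈ [37, 55]
|AC| ∈ [0, 102]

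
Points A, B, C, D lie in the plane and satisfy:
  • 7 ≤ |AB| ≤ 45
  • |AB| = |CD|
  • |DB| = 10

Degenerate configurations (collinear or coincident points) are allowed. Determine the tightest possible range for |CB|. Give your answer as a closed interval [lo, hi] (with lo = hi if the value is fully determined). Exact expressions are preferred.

|AB| ∈ [7, 45]
|BD| ∈ {10}
|CD| ∈ [7, 45]
|AD| ∈ [0, 55]
|BC| ∈ [0, 55]
|AC| ∈ [0, 100]

|CB| ∈ [0, 55]  (≈ [0.0000, 55.0000])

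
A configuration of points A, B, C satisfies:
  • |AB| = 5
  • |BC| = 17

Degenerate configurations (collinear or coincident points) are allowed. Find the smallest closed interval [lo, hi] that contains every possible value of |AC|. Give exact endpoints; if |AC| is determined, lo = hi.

|AC| ∈ [12, 22]  (≈ [12.0000, 22.0000])

|AB| ∈ {5}
|BC| ∈ {17}
|AC| ∈ [12, 22]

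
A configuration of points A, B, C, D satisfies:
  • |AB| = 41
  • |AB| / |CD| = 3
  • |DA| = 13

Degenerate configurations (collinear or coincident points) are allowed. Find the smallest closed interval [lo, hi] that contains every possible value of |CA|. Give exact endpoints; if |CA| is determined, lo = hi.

|AB| ∈ {41}
|AD| ∈ {13}
|CD| ∈ {41/3}
|BD| ∈ [28, 54]
|AC| ∈ [2/3, 80/3]
|BC| ∈ [43/3, 203/3]

|CA| ∈ [2/3, 80/3]  (≈ [0.6667, 26.6667])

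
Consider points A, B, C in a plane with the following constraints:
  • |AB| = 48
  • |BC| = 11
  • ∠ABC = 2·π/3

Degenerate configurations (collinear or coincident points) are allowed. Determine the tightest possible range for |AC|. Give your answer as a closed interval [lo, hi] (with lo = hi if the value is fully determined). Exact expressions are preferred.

|AC| = √(2953)  (≈ 54.3415)

|AB| ∈ {48}
|BC| ∈ {11}
|AC| ∈ {√(2953)}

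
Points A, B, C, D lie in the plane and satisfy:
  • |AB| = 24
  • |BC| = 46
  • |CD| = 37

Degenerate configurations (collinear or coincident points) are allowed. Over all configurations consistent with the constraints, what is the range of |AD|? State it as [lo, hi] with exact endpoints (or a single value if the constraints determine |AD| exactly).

|AB| ∈ {24}
|BC| ∈ {46}
|CD| ∈ {37}
|AC| ∈ [22, 70]
|BD| ∈ [9, 83]
|AD| ∈ [0, 107]

|AD| ∈ [0, 107]  (≈ [0.0000, 107.0000])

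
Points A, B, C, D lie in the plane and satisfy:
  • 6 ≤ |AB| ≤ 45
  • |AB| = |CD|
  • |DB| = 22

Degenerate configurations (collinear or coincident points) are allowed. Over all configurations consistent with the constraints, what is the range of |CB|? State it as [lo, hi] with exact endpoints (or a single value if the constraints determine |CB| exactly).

|AB| ∈ [6, 45]
|BD| ∈ {22}
|CD| ∈ [6, 45]
|AD| ∈ [0, 67]
|BC| ∈ [0, 67]
|AC| ∈ [0, 112]

|CB| ∈ [0, 67]  (≈ [0.0000, 67.0000])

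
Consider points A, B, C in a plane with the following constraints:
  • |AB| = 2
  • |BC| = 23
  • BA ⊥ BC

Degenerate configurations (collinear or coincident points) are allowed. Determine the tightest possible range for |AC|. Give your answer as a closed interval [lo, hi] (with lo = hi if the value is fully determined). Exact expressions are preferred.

|AC| = √(533)  (≈ 23.0868)

|AB| ∈ {2}
|BC| ∈ {23}
|AC| ∈ {√(533)}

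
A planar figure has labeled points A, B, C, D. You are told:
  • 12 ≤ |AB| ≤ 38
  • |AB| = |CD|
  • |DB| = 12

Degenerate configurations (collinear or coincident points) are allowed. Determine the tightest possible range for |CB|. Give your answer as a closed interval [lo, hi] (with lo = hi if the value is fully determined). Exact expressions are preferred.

|AB| ∈ [12, 38]
|BD| ∈ {12}
|CD| ∈ [12, 38]
|AD| ∈ [0, 50]
|BC| ∈ [0, 50]
|AC| ∈ [0, 88]

|CB| ∈ [0, 50]  (≈ [0.0000, 50.0000])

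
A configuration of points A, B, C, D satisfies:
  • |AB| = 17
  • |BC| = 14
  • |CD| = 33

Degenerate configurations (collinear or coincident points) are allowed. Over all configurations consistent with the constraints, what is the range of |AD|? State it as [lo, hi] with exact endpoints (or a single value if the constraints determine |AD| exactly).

|AD| ∈ [2, 64]  (≈ [2.0000, 64.0000])

|AB| ∈ {17}
|BC| ∈ {14}
|CD| ∈ {33}
|AC| ∈ [3, 31]
|BD| ∈ [19, 47]
|AD| ∈ [2, 64]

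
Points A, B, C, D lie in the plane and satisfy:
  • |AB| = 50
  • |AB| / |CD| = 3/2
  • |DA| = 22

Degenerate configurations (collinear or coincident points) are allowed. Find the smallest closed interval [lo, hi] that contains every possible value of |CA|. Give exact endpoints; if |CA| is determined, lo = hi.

|CA| ∈ [34/3, 166/3]  (≈ [11.3333, 55.3333])

|AB| ∈ {50}
|AD| ∈ {22}
|CD| ∈ {100/3}
|BD| ∈ [28, 72]
|AC| ∈ [34/3, 166/3]
|BC| ∈ [0, 316/3]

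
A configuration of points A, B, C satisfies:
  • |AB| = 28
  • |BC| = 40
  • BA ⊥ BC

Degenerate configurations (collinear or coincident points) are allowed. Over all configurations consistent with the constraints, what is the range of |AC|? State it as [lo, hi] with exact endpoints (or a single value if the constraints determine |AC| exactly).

|AC| = 4·√(149)  (≈ 48.8262)

|AB| ∈ {28}
|BC| ∈ {40}
|AC| ∈ {4·√(149)}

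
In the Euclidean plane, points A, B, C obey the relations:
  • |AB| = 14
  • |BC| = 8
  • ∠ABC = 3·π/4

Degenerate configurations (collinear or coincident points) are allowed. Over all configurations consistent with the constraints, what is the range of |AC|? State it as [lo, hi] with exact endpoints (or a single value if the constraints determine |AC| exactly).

|AB| ∈ {14}
|BC| ∈ {8}
|AC| ∈ {2·√(28·√(2) + 65)}

|AC| = 2·√(28·√(2) + 65)  (≈ 20.4546)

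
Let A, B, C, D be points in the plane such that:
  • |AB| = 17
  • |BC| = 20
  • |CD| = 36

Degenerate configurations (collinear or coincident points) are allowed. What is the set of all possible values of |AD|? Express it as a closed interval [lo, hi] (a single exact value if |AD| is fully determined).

|AB| ∈ {17}
|BC| ∈ {20}
|CD| ∈ {36}
|AC| ∈ [3, 37]
|BD| ∈ [16, 56]
|AD| ∈ [0, 73]

|AD| ∈ [0, 73]  (≈ [0.0000, 73.0000])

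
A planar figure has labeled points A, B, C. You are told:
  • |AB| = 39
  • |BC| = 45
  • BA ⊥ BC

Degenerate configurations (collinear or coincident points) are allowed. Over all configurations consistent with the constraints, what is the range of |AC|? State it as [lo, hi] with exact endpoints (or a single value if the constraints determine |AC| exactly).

|AB| ∈ {39}
|BC| ∈ {45}
|AC| ∈ {3·√(394)}

|AC| = 3·√(394)  (≈ 59.5483)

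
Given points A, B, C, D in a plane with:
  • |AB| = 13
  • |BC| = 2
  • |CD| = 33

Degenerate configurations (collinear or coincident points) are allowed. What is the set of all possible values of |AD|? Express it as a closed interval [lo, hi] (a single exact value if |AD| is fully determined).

|AD| ∈ [18, 48]  (≈ [18.0000, 48.0000])

|AB| ∈ {13}
|BC| ∈ {2}
|CD| ∈ {33}
|AC| ∈ [11, 15]
|BD| ∈ [31, 35]
|AD| ∈ [18, 48]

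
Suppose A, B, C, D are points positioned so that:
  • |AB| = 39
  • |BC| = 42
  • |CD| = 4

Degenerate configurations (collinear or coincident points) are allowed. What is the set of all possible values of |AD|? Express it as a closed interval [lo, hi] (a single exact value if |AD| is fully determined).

|AB| ∈ {39}
|BC| ∈ {42}
|CD| ∈ {4}
|AC| ∈ [3, 81]
|BD| ∈ [38, 46]
|AD| ∈ [0, 85]

|AD| ∈ [0, 85]  (≈ [0.0000, 85.0000])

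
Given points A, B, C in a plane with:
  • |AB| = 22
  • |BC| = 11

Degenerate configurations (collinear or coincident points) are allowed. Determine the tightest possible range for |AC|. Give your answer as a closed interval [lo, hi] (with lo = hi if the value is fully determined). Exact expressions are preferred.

|AC| ∈ [11, 33]  (≈ [11.0000, 33.0000])

|AB| ∈ {22}
|BC| ∈ {11}
|AC| ∈ [11, 33]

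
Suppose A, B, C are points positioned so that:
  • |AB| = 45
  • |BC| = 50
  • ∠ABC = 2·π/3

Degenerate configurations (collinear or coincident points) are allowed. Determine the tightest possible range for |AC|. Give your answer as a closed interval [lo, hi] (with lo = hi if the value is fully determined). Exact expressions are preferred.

|AB| ∈ {45}
|BC| ∈ {50}
|AC| ∈ {5·√(271)}

|AC| = 5·√(271)  (≈ 82.3104)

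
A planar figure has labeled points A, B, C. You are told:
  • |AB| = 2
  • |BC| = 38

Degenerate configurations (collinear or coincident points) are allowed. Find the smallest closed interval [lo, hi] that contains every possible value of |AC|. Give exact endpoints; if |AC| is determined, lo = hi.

|AC| ∈ [36, 40]  (≈ [36.0000, 40.0000])

|AB| ∈ {2}
|BC| ∈ {38}
|AC| ∈ [36, 40]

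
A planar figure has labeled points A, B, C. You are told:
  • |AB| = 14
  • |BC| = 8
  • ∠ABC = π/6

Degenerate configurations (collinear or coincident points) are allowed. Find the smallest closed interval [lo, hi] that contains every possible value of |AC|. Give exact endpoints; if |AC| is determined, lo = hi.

|AB| ∈ {14}
|BC| ∈ {8}
|AC| ∈ {2·√(65 - 28·√(3))}

|AC| = 2·√(65 - 28·√(3))  (≈ 8.1247)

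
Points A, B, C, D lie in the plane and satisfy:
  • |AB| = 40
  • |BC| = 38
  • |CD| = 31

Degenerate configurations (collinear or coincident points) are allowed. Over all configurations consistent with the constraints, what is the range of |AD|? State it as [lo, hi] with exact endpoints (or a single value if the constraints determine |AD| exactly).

|AB| ∈ {40}
|BC| ∈ {38}
|CD| ∈ {31}
|AC| ∈ [2, 78]
|BD| ∈ [7, 69]
|AD| ∈ [0, 109]

|AD| ∈ [0, 109]  (≈ [0.0000, 109.0000])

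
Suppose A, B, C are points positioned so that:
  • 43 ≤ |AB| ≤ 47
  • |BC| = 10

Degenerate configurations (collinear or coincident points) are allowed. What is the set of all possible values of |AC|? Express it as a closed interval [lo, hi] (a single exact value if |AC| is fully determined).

|AC| ∈ [33, 57]  (≈ [33.0000, 57.0000])

|AB| ∈ [43, 47]
|BC| ∈ {10}
|AC| ∈ [33, 57]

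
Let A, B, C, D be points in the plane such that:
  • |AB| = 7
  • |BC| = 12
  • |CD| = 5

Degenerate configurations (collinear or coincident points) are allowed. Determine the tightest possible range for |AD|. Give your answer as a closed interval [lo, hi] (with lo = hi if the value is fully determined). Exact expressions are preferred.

|AD| ∈ [0, 24]  (≈ [0.0000, 24.0000])

|AB| ∈ {7}
|BC| ∈ {12}
|CD| ∈ {5}
|AC| ∈ [5, 19]
|BD| ∈ [7, 17]
|AD| ∈ [0, 24]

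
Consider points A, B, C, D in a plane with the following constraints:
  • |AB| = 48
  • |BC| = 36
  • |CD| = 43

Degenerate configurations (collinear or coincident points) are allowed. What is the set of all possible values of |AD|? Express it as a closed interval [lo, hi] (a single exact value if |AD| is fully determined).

|AB| ∈ {48}
|BC| ∈ {36}
|CD| ∈ {43}
|AC| ∈ [12, 84]
|BD| ∈ [7, 79]
|AD| ∈ [0, 127]

|AD| ∈ [0, 127]  (≈ [0.0000, 127.0000])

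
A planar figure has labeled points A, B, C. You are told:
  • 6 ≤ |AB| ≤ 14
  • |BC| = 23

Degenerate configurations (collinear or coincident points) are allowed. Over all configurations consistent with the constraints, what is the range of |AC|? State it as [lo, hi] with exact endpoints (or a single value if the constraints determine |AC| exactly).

|AB| ∈ [6, 14]
|BC| ∈ {23}
|AC| ∈ [9, 37]

|AC| ∈ [9, 37]  (≈ [9.0000, 37.0000])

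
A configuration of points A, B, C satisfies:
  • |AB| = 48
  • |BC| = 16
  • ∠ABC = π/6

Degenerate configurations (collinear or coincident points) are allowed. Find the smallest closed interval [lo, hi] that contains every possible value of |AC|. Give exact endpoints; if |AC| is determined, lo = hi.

|AC| = 16·√(10 - 3·√(3))  (≈ 35.0683)

|AB| ∈ {48}
|BC| ∈ {16}
|AC| ∈ {16·√(10 - 3·√(3))}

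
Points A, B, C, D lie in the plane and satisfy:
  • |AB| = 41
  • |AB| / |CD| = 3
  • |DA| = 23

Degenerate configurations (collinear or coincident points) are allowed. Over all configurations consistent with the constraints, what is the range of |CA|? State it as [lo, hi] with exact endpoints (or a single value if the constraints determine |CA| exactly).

|CA| ∈ [28/3, 110/3]  (≈ [9.3333, 36.6667])

|AB| ∈ {41}
|AD| ∈ {23}
|CD| ∈ {41/3}
|BD| ∈ [18, 64]
|AC| ∈ [28/3, 110/3]
|BC| ∈ [13/3, 233/3]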